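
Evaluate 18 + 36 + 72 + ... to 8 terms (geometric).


Sₙ = 18×(2^8 - 1)/(2 - 1)
= 18×(256 - 1)/1
= 18×255/1
= 4590

S_8 = 4590


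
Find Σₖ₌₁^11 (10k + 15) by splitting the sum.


Σ(10k+15) = 10·Σk + 15·n
= 10·66 + 15·11
= 660 + 165 = 825

Σ = 825


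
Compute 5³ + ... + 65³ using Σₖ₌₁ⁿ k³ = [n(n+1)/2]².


Σₖ₌5^65 k³ = [65·66/2]² − [4·5/2]²
= 4601025 − 100 = 4600925

Σk³ = 4600925


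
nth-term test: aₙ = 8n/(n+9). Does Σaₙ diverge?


lim(n→∞) 8n/(n+9) = 8/1 = 8  (divide numerator and denominator by n)
lim aₙ = 8 ≠ 0 → series DIVERGES

Diverges (lim aₙ = 8 ≠ 0)


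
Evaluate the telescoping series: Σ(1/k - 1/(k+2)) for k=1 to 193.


Telescoping with gap 2: two head and two tail terms survive.
= (1 + 1/2) - (1/194 + 1/195)
= 3/2 - 1/194 - 1/195 = 28178/18915

Sum = 28178/18915


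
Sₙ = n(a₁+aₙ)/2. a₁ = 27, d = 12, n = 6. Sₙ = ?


aₙ = 27 + (6-1)×12 = 87
Sₙ = n(a₁+aₙ)/2 = 6×(27+87)/2
= 6×114/2 = 342

S_6 = 342


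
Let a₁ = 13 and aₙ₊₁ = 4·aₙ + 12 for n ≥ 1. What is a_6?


Computing step by step:
a_1 = 13
a_2 = 64
a_3 = 268
a_4 = 1084
a_5 = 4348
a_6 = 17404


a_6 = 17404


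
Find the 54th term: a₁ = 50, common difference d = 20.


aₙ = a₁ + (n-1)d
= 50 + (54-1)×20
= 50 + 1060
= 1110

a_54 = 1110


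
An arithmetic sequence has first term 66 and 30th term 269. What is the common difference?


d = (aₙ - a₁)/(n-1)
= (269 - 66)/(30-1)
= 203/29 = 7

d = 7


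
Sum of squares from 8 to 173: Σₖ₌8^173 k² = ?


Σₖ₌8^173 k² = Σₖ₌₁^173 k² − Σₖ₌₁^7 k²
= 173·174·347/6 − 7·8·15/6
= 1740899 − 140 = 1740759

Σk² = 1740759


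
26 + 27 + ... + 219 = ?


Σₖ₌26^219 k = Σₖ₌₁^219 k − Σₖ₌₁^25 k
= 219·220/2 − 25·26/2
= 24090 − 325 = 23765

Σk = 23765


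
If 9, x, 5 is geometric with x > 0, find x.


GM = √(9×5) = √45 = 6.7082

GM = 6.7082


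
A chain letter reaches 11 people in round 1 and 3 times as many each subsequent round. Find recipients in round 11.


aₙ = a₁·r^(n-1)
= 11×3^10
= 11×59049
= 649539

a_11 = 649539


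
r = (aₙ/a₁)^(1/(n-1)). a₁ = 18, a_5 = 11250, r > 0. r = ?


r^(n-1) = aₙ/a₁
r^4 = 11250/18 = 625
r = 625^(1/4)
= ±5; taking r > 0 gives r = 5

r = 5


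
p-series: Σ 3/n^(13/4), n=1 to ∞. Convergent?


p-series test: Σ c/n^p converges if p > 1, diverges if p ≤ 1 (constant c > 0 doesn't affect convergence).
p = 13/4
13/4 > 1 → CONVERGES

Converges (p = 13/4 > 1)


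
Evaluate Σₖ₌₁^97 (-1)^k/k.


S = -1 + 1/2 - 1/3 + 1/4 - 1/5 + 1/6 - 1/7 + 1/8 ± ...
= -0.6983
(Full series converges to -ln(2) ≈ -0.6931)

S_97 = -0.6983


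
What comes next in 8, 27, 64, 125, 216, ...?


Pattern: perfect cubes: n³
Terms: 8, 27, 64, 125, 216
Next term = 343

Next term = 343


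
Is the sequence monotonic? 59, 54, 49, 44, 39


Differences: -5, -5, -5, -5
All differences < 0 → strictly DECREASING

Monotonically decreasing


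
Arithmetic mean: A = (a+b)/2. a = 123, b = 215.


AM = (123 + 215)/2 = 338/2 = 169

AM = 169


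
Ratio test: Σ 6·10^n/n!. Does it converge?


aₙ = 6·10^n/n!
a_{n+1}/aₙ = 10^(n+1)/(n+1)! × n!/10^n  (constant 6 cancels)
= 10/(n+1)
L = lim(n→∞) 10/(n+1) = 0
L < 1 → series CONVERGES

Converges (ratio test: L = 0 < 1)


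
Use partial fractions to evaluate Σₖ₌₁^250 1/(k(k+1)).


1/(k(k+1)) = 1/k - 1/(k+1) (partial fractions)
Telescoping: Σ = 1 - 1/251 = 250/251

Sum = 250/251


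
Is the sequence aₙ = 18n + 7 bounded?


aₙ = 18n + 7 → as n→∞, aₙ→∞
No finite upper bound exists
The sequence is UNBOUNDED

Unbounded (aₙ → ∞ as n → ∞)


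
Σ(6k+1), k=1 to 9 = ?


Σ(6k+1) = 6·Σk + 1·n
= 6·45 + 1·9
= 270 + 9 = 279

Σ = 279


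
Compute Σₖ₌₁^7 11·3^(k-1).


Sₙ = 11×(3^7 - 1)/(3 - 1)
= 11×(2187 - 1)/2
= 11×2186/2
= 12023

S_7 = 12023


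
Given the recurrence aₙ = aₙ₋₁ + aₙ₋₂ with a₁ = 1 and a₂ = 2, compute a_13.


Computing iteratively: 1, 2, 3, 5, 8, 13, 21, 34, 55, 89, 144, 233, ...
a_13 = 377

a_13 = 377


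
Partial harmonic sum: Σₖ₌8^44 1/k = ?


Σₖ₌8^44 1/k = 1/8 + 1/9 + 1/10 + ... + 1/44
= 16765630606168108789/9419588158802421600
≈ 1.7799

Sum = 16765630606168108789/9419588158802421600 ≈ 1.7799


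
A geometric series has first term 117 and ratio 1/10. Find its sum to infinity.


S∞ = a₁/(1-r) = 117/(1 - 1/10)
= 117/(9/10)
= 130

S∞ = 130


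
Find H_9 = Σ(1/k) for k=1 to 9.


H_9 = 1/1 + 1/2 + 1/3 + 1/4 + 1/5 + 1/6 + 1/7 + 1/8 + 1/9
= 7129/2520
≈ 2.829

H_9 = 7129/2520 ≈ 2.829


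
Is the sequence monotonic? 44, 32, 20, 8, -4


Differences: -12, -12, -12, -12
All differences < 0 → strictly DECREASING

Monotonically decreasing


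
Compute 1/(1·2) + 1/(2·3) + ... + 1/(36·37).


1/(k(k+1)) = 1/k - 1/(k+1) (partial fractions)
Telescoping: Σ = 1 - 1/37 = 36/37

Sum = 36/37


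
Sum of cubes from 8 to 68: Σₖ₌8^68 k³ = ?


Σₖ₌8^68 k³ = [68·69/2]² − [7·8/2]²
= 5503716 − 784 = 5502932

Σk³ = 5502932


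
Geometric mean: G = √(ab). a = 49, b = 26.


GM = √(49×26) = √1274 = 35.6931

GM = 35.6931


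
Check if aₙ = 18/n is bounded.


a₁ = 18, a₂ = 18/2, a₃ = 18/3, ...
0 < aₙ ≤ 18 for all n ≥ 1
Lower bound: 0, Upper bound: 18
The sequence IS bounded

Bounded (0 < aₙ ≤ 18)


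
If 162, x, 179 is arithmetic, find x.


AM = (162 + 179)/2 = 341/2 = 170.5

AM = 170.5


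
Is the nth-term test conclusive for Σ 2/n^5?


lim(n→∞) 2/n^5 = 0
lim aₙ = 0 → nth-term test is INCONCLUSIVE
(Need other tests; this is actually a convergent p-series with p=5 > 1)

Inconclusive (lim aₙ = 0; need another test)


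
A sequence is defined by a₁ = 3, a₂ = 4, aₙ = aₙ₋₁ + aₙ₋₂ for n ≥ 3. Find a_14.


Computing iteratively: 3, 4, 7, 11, 18, 29, 47, 76, 123, 199, 322, 521, ...
a_14 = 1364

a_14 = 1364


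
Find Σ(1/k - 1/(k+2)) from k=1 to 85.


Telescoping with gap 2: two head and two tail terms survive.
= (1 + 1/2) - (1/86 + 1/87)
= 3/2 - 1/86 - 1/87 = 5525/3741

Sum = 5525/3741


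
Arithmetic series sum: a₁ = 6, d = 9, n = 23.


aₙ = 6 + (23-1)×9 = 204
Sₙ = n(a₁+aₙ)/2 = 23×(6+204)/2
= 23×210/2 = 2415

S_23 = 2415


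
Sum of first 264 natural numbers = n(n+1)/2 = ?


n(n+1)/2 = 264×265/2 = 69960/2 = 34980

Σk = 34980


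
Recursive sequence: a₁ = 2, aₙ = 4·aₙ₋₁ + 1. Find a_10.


Computing step by step:
a_1 = 2
a_2 = 9
a_3 = 37
a_4 = 149
a_5 = 597
a_6 = 2389
a_7 = 9557
a_8 = 38229
a_9 = 152917
a_10 = 611669


a_10 = 611669


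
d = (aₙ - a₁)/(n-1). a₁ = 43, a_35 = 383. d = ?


d = (aₙ - a₁)/(n-1)
= (383 - 43)/(35-1)
= 340/34 = 10

d = 10


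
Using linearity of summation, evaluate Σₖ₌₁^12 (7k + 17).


Σ(7k+17) = 7·Σk + 17·n
= 7·78 + 17·12
= 546 + 204 = 750

Σ = 750


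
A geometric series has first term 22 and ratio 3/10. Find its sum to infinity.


S∞ = a₁/(1-r) = 22/(1 - 3/10)
= 22/(7/10)
= 220/7

S∞ = 220/7


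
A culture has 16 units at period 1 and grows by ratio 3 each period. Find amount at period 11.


aₙ = a₁·r^(n-1)
= 16×3^10
= 16×59049
= 944784

a_11 = 944784


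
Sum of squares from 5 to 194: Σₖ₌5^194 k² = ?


Σₖ₌5^194 k² = Σₖ₌₁^194 k² − Σₖ₌₁^4 k²
= 194·195·389/6 − 4·5·9/6
= 2452645 − 30 = 2452615

Σk² = 2452615


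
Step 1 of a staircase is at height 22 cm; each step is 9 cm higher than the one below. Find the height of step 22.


aₙ = a₁ + (n-1)d
= 22 + (22-1)×9
= 22 + 189
= 211

a_22 = 211


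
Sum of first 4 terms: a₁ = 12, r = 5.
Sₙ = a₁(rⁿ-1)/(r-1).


Sₙ = 12×(5^4 - 1)/(5 - 1)
= 12×(625 - 1)/4
= 12×624/4
= 1872

S_4 = 1872


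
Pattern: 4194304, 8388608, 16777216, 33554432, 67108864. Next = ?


Pattern: powers of 2: 2ⁿ
Terms: 4194304, 8388608, 16777216, 33554432, 67108864
Next term = 134217728

Next term = 134217728


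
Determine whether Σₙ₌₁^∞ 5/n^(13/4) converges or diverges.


p-series test: Σ c/n^p converges if p > 1, diverges if p ≤ 1 (constant c > 0 doesn't affect convergence).
p = 13/4
13/4 > 1 → CONVERGES

Converges (p = 13/4 > 1)


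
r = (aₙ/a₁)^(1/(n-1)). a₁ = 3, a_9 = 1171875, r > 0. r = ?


r^(n-1) = aₙ/a₁
r^8 = 1171875/3 = 390625
r = 390625^(1/8)
= ±5; taking r > 0 gives r = 5

r = 5


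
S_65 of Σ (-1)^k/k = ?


S = -1 + 1/2 - 1/3 + 1/4 - 1/5 + 1/6 - 1/7 + 1/8 ± ...
= -0.7008
(Full series converges to -ln(2) ≈ -0.6931)

S_65 = -0.7008


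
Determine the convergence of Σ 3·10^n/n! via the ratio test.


aₙ = 3·10^n/n!
a_{n+1}/aₙ = 10^(n+1)/(n+1)! × n!/10^n  (constant 3 cancels)
= 10/(n+1)
L = lim(n→∞) 10/(n+1) = 0
L < 1 → series CONVERGES

Converges (ratio test: L = 0 < 1)


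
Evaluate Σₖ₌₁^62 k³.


n(n+1)/2 = 62×63/2 = 1953
Σk³ = 1953² = 3814209

Σk³ = 3814209


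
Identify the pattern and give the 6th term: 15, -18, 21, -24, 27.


Pattern: alternating sign, magnitude arithmetic (d=3)
Terms: 15, -18, 21, -24, 27
Next term = -30

Next term = -30


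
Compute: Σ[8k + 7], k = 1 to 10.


Σ(8k+7) = 8·Σk + 7·n
= 8·55 + 7·10
= 440 + 70 = 510

Σ = 510


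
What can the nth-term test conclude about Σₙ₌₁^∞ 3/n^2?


lim(n→∞) 3/n^2 = 0
lim aₙ = 0 → nth-term test is INCONCLUSIVE
(Need other tests; this is actually a convergent p-series with p=2 > 1)

Inconclusive (lim aₙ = 0; need another test)


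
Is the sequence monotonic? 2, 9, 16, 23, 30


Differences: 7, 7, 7, 7
All differences > 0 → strictly INCREASING

Monotonically increasing


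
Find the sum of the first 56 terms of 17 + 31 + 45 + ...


aₙ = 17 + (56-1)×14 = 787
Sₙ = n(a₁+aₙ)/2 = 56×(17+787)/2
= 56×804/2 = 22512

S_56 = 22512


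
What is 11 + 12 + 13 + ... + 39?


Σₖ₌11^39 k = Σₖ₌₁^39 k − Σₖ₌₁^10 k
= 39·40/2 − 10·11/2
= 780 − 55 = 725

Σk = 725


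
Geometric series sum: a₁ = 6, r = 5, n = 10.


Sₙ = 6×(5^10 - 1)/(5 - 1)
= 6×(9765625 - 1)/4
= 6×9765624/4
= 14648436

S_10 = 14648436


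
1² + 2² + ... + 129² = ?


n = 129
n(n+1)(2n+1)/6 = 129×130×259/6
= 4343430/6 = 723905

Σk² = 723905


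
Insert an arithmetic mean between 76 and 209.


AM = (76 + 209)/2 = 285/2 = 142.5

AM = 142.5


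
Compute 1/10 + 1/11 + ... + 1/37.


Σₖ₌10^37 1/k = 1/10 + 1/11 + 1/12 + ... + 1/37
= 95244204281299/69388720221600
≈ 1.3726

Sum = 95244204281299/69388720221600 ≈ 1.3726


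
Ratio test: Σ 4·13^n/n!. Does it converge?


aₙ = 4·13^n/n!
a_{n+1}/aₙ = 13^(n+1)/(n+1)! × n!/13^n  (constant 4 cancels)
= 13/(n+1)
L = lim(n→∞) 13/(n+1) = 0
L < 1 → series CONVERGES

Converges (ratio test: L = 0 < 1)


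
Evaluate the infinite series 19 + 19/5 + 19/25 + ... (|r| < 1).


S∞ = a₁/(1-r) = 19/(1 - 1/5)
= 19/(4/5)
= 95/4

S∞ = 95/4


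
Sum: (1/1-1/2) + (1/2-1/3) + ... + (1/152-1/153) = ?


Telescoping: adjacent terms cancel.
= 1/1 - 1/153
= 1 - 1/153 = 152/153

Sum = 152/153


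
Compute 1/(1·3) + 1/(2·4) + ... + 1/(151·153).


1/(k(k+2)) = (1/2)·(1/k - 1/(k+2)) (partial fractions)
Telescoping: Σ = (1/2)·(1 + 1/2 - 1/152 - 1/153) = 34579/46512

Sum = 34579/46512


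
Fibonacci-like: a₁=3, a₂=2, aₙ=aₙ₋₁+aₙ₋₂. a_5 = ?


Computing iteratively: 3, 2, 5, 7, 12
a_5 = 12

a_5 = 12


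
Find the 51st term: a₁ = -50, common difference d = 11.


aₙ = a₁ + (n-1)d
= -50 + (51-1)×11
= -50 + 550
= 500

a_51 = 500


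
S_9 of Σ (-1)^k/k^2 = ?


S = -1 + 1/4 - 1/9 + 1/16 - 1/25 + 1/36 - 1/49 + 1/64 ± ...
= -0.828
(Full series converges to -π²/12 ≈ -0.8225)

S_9 = -0.828


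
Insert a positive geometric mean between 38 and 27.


GM = √(38×27) = √1026 = 32.0312

GM = 32.0312


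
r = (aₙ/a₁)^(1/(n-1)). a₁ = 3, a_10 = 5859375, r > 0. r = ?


r^(n-1) = aₙ/a₁
r^9 = 5859375/3 = 1953125
r = 1953125^(1/9)
= 5

r = 5


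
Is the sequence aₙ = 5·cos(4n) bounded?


For all n, -1 ≤ cos(4n) ≤ 1, so -5 ≤ 5·cos(4n) ≤ 5
Lower bound: -5, Upper bound: 5
The sequence IS bounded

Bounded (-5 ≤ aₙ ≤ 5)


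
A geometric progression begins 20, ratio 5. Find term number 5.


aₙ = a₁·r^(n-1)
= 20×5^4
= 20×625
= 12500

a_5 = 12500


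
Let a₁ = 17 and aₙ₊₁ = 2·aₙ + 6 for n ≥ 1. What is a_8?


Computing step by step:
a_1 = 17
a_2 = 40
a_3 = 86
a_4 = 178
a_5 = 362
a_6 = 730
a_7 = 1466
a_8 = 2938


a_8 = 2938


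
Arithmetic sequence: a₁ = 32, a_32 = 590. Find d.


d = (aₙ - a₁)/(n-1)
= (590 - 32)/(32-1)
= 558/31 = 18

d = 18


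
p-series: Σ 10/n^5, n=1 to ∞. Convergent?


p-series test: Σ c/n^p converges if p > 1, diverges if p ≤ 1 (constant c > 0 doesn't affect convergence).
p = 5
5 > 1 → CONVERGES

Converges (p = 5 > 1)


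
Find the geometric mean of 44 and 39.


GM = √(44×39) = √1716 = 41.4246

GM = 41.4246


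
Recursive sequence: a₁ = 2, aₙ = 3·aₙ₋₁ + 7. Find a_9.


Computing step by step:
a_1 = 2
a_2 = 13
a_3 = 46
a_4 = 145
a_5 = 442
a_6 = 1333
a_7 = 4006
a_8 = 12025
a_9 = 36082


a_9 = 36082


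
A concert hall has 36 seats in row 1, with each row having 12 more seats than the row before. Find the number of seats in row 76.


aₙ = a₁ + (n-1)d
= 36 + (76-1)×12
= 36 + 900
= 936

a_76 = 936


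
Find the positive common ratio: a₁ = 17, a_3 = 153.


r^(n-1) = aₙ/a₁
r^2 = 153/17 = 9
r = 9^(1/2)
= ±3; taking r > 0 gives r = 3

r = 3


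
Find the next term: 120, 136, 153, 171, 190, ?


Pattern: triangular numbers: n(n+1)/2
Terms: 120, 136, 153, 171, 190
Next term = 210

Next term = 210


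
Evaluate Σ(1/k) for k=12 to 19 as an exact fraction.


Σₖ₌12^19 1/k = 1/12 + 1/13 + 1/14 + 1/15 + 1/16 + 1/17 + 1/18 + 1/19
= 11171129/21162960
≈ 0.5279

Sum = 11171129/21162960 ≈ 0.5279


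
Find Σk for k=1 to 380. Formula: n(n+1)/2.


n(n+1)/2 = 380×381/2 = 144780/2 = 72390

Σk = 72390


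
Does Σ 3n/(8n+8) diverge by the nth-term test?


lim(n→∞) 3n/(8n+8) = 3/8 = 3/8  (divide numerator and denominator by n)
lim aₙ = 3/8 ≠ 0 → series DIVERGES

Diverges (lim aₙ = 3/8 ≠ 0)


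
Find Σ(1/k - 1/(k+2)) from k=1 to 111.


Telescoping with gap 2: two head and two tail terms survive.
= (1 + 1/2) - (1/112 + 1/113)
= 3/2 - 1/112 - 1/113 = 18759/12656

Sum = 18759/12656


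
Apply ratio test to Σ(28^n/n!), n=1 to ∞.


aₙ = 28^n/n!
a_{n+1}/aₙ = 28^(n+1)/(n+1)! × n!/28^n
= 28/(n+1)
L = lim(n→∞) 28/(n+1) = 0
L < 1 → series CONVERGES

Converges (ratio test: L = 0 < 1)


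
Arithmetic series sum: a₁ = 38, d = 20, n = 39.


aₙ = 38 + (39-1)×20 = 798
Sₙ = n(a₁+aₙ)/2 = 39×(38+798)/2
= 39×836/2 = 16302

S_39 = 16302


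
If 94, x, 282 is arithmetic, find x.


AM = (94 + 282)/2 = 376/2 = 188

AM = 188


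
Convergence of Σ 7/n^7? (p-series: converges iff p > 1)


p-series test: Σ c/n^p converges if p > 1, diverges if p ≤ 1 (constant c > 0 doesn't affect convergence).
p = 7
7 > 1 → CONVERGES

Converges (p = 7 > 1)


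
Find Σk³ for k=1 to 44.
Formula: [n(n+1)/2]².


n(n+1)/2 = 44×45/2 = 990
Σk³ = 990² = 980100

Σk³ = 980100


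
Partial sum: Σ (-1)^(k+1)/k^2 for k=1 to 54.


S = 1 - 1/4 + 1/9 - 1/16 + 1/25 - 1/36 + 1/49 - 1/64 ± ...
= 0.8223
(Full series converges to +π²/12 ≈ +0.8225)

S_54 = 0.8223


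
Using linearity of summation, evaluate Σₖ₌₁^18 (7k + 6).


Σ(7k+6) = 7·Σk + 6·n
= 7·171 + 6·18
= 1197 + 108 = 1305

Σ = 1305


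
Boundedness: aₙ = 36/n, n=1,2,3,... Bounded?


a₁ = 36, a₂ = 36/2, a₃ = 36/3, ...
0 < aₙ ≤ 36 for all n ≥ 1
Lower bound: 0, Upper bound: 36
The sequence IS bounded

Bounded (0 < aₙ ≤ 36)


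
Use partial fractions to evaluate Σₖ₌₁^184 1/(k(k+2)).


1/(k(k+2)) = (1/2)·(1/k - 1/(k+2)) (partial fractions)
Telescoping: Σ = (1/2)·(1 + 1/2 - 1/185 - 1/186) = 12811/17205

Sum = 12811/17205


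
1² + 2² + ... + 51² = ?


n = 51
n(n+1)(2n+1)/6 = 51×52×103/6
= 273156/6 = 45526

Σk² = 45526


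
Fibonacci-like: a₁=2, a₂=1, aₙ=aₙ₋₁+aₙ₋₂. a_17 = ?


Computing iteratively: 2, 1, 3, 4, 7, 11, 18, 29, 47, 76, 123, 199, ...
a_17 = 2207

a_17 = 2207


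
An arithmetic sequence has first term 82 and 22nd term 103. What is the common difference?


d = (aₙ - a₁)/(n-1)
= (103 - 82)/(22-1)
= 21/21 = 1

d = 1


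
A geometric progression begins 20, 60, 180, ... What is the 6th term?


aₙ = a₁·r^(n-1)
= 20×3^5
= 20×243
= 4860

a_6 = 4860


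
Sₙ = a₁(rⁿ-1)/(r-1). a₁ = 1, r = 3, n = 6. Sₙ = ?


Sₙ = 1×(3^6 - 1)/(3 - 1)
= 1×(729 - 1)/2
= 1×728/2
= 364

S_6 = 364


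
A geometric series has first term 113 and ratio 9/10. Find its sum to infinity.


S∞ = a₁/(1-r) = 113/(1 - 9/10)
= 113/(1/10)
= 1130

S∞ = 1130


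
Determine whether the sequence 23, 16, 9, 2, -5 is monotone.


Differences: -7, -7, -7, -7
All differences < 0 → strictly DECREASING

Monotonically decreasing


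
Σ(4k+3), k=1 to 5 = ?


Σ(4k+3) = 4·Σk + 3·n
= 4·15 + 3·5
= 60 + 15 = 75

Σ = 75


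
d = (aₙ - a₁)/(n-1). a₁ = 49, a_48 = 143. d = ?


d = (aₙ - a₁)/(n-1)
= (143 - 49)/(48-1)
= 94/47 = 2

d = 2


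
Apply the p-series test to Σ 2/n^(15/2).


p-series test: Σ c/n^p converges if p > 1, diverges if p ≤ 1 (constant c > 0 doesn't affect convergence).
p = 15/2
15/2 > 1 → CONVERGES

Converges (p = 15/2 > 1)


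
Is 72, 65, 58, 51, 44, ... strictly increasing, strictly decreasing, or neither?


Differences: -7, -7, -7, -7
All differences < 0 → strictly DECREASING

Monotonically decreasing


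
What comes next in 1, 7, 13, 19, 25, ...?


Pattern: arithmetic (d=6)
Terms: 1, 7, 13, 19, 25
Next term = 31

Next term = 31


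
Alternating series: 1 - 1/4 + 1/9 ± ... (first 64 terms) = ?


S = 1 - 1/4 + 1/9 - 1/16 + 1/25 - 1/36 + 1/49 - 1/64 ± ...
= 0.8223
(Full series converges to +π²/12 ≈ +0.8225)

S_64 = 0.8223


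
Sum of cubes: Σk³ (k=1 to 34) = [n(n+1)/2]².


n(n+1)/2 = 34×35/2 = 595
Σk³ = 595² = 354025

Σk³ = 354025


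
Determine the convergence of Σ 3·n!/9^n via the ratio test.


aₙ = 3·n!/9^n
a_{n+1}/aₙ = (n+1)!/9^(n+1) × 9^n/n!  (constant 3 cancels)
= (n+1)/9
L = lim(n→∞) (n+1)/9 = ∞
L > 1 → series DIVERGES

Diverges (ratio test: L = ∞ > 1)


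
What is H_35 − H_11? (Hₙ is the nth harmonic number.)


Σₖ₌12^35 1/k = 1/12 + 1/13 + 1/14 + ... + 1/35
= 23246993153717/20629078984800
≈ 1.1269

Sum = 23246993153717/20629078984800 ≈ 1.1269


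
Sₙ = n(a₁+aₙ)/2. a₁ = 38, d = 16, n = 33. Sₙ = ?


aₙ = 38 + (33-1)×16 = 550
Sₙ = n(a₁+aₙ)/2 = 33×(38+550)/2
= 33×588/2 = 9702

S_33 = 9702


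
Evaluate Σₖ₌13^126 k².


Σₖ₌13^126 k² = Σₖ₌₁^126 k² − Σₖ₌₁^12 k²
= 126·127·253/6 − 12·13·25/6
= 674751 − 650 = 674101

Σk² = 674101


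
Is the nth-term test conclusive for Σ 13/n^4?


lim(n→∞) 13/n^4 = 0
lim aₙ = 0 → nth-term test is INCONCLUSIVE
(Need other tests; this is actually a convergent p-series with p=4 > 1)

Inconclusive (lim aₙ = 0; need another test)


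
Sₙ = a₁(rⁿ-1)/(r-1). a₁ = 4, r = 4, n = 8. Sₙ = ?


Sₙ = 4×(4^8 - 1)/(4 - 1)
= 4×(65536 - 1)/3
= 4×65535/3
= 87380

S_8 = 87380


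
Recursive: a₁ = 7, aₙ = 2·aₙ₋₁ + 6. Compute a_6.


Computing step by step:
a_1 = 7
a_2 = 20
a_3 = 46
a_4 = 98
a_5 = 202
a_6 = 410


a_6 = 410


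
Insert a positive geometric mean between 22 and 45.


GM = √(22×45) = √990 = 31.4643

GM = 31.4643


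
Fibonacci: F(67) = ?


Fibonacci sequence: 1, 1, 2, 3, 5, 8, 13, 21, 34, 55, 89, ...
F(67) = 44945570212853

F(67) = 44945570212853


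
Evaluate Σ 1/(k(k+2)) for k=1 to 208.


1/(k(k+2)) = (1/2)·(1/k - 1/(k+2)) (partial fractions)
Telescoping: Σ = (1/2)·(1 + 1/2 - 1/209 - 1/210) = 16354/21945

Sum = 16354/21945


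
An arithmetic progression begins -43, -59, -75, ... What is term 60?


aₙ = a₁ + (n-1)d
= -43 + (60-1)×-16
= -43 - 944
= -987

a_60 = -987


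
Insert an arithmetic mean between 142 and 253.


AM = (142 + 253)/2 = 395/2 = 197.5

AM = 197.5


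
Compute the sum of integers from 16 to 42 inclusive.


Σₖ₌16^42 k = Σₖ₌₁^42 k − Σₖ₌₁^15 k
= 42·43/2 − 15·16/2
= 903 − 120 = 783

Σk = 783


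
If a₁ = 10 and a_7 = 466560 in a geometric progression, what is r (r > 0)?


r^(n-1) = aₙ/a₁
r^6 = 466560/10 = 46656
r = 46656^(1/6)
= ±6; taking r > 0 gives r = 6

r = 6


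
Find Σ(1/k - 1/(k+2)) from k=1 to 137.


Telescoping with gap 2: two head and two tail terms survive.
= (1 + 1/2) - (1/138 + 1/139)
= 3/2 - 1/138 - 1/139 = 14248/9591

Sum = 14248/9591


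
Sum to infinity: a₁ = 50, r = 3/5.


S∞ = a₁/(1-r) = 50/(1 - 3/5)
= 50/(2/5)
= 125

S∞ = 125


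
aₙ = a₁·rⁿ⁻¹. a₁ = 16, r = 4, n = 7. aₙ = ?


aₙ = a₁·r^(n-1)
= 16×4^6
= 16×4096
= 65536

a_7 = 65536


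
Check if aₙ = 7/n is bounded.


a₁ = 7, a₂ = 7/2, a₃ = 7/3, ...
0 < aₙ ≤ 7 for all n ≥ 1
Lower bound: 0, Upper bound: 7
The sequence IS bounded

Bounded (0 < aₙ ≤ 7)


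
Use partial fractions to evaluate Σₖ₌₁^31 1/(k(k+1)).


1/(k(k+1)) = 1/k - 1/(k+1) (partial fractions)
Telescoping: Σ = 1 - 1/32 = 31/32

Sum = 31/32


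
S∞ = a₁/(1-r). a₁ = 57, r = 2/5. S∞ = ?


S∞ = a₁/(1-r) = 57/(1 - 2/5)
= 57/(3/5)
= 95

S∞ = 95


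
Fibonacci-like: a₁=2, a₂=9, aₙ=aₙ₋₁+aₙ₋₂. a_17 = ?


Computing iteratively: 2, 9, 11, 20, 31, 51, 82, 133, 215, 348, 563, 911, ...
a_17 = 10103

a_17 = 10103


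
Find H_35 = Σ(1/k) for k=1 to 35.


H_35 = 1/1 + 1/2 + 1/3 + ... + 1/35
= 54437269998109/13127595717600
≈ 4.1468

H_35 = 54437269998109/13127595717600 ≈ 4.1468


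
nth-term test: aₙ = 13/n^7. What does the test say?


lim(n→∞) 13/n^7 = 0
lim aₙ = 0 → nth-term test is INCONCLUSIVE
(Need other tests; this is actually a convergent p-series with p=7 > 1)

Inconclusive (lim aₙ = 0; need another test)


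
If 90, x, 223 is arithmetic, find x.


AM = (90 + 223)/2 = 313/2 = 156.5

AM = 156.5


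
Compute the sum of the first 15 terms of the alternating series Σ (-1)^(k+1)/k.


S = 1 - 1/2 + 1/3 - 1/4 + 1/5 - 1/6 + 1/7 - 1/8 ± ...
= 0.7254
(Full series converges to +ln(2) ≈ +0.6931)

S_15 = 0.7254


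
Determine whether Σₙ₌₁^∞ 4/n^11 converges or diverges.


p-series test: Σ c/n^p converges if p > 1, diverges if p ≤ 1 (constant c > 0 doesn't affect convergence).
p = 11
11 > 1 → CONVERGES

Converges (p = 11 > 1)


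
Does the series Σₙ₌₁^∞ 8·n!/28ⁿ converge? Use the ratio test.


aₙ = 8·n!/28^n
a_{n+1}/aₙ = (n+1)!/28^(n+1) × 28^n/n!  (constant 8 cancels)
= (n+1)/28
L = lim(n→∞) (n+1)/28 = ∞
L > 1 → series DIVERGES

Diverges (ratio test: L = ∞ > 1)


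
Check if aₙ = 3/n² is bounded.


a₁ = 3, a₂ = 3/4, a₃ = 3/9, ...
0 < aₙ ≤ 3 for all n ≥ 1
The sequence IS bounded

Bounded (0 < aₙ ≤ 3)


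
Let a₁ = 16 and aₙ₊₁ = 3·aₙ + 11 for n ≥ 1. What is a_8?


Computing step by step:
a_1 = 16
a_2 = 59
a_3 = 188
a_4 = 575
a_5 = 1736
a_6 = 5219
a_7 = 15668
a_8 = 47015


a_8 = 47015


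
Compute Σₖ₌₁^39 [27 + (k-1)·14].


aₙ = 27 + (39-1)×14 = 559
Sₙ = n(a₁+aₙ)/2 = 39×(27+559)/2
= 39×586/2 = 11427

S_39 = 11427


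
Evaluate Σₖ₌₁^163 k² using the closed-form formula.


n = 163
n(n+1)(2n+1)/6 = 163×164×327/6
= 8741364/6 = 1456894

Σk² = 1456894


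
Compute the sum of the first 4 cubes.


n(n+1)/2 = 4×5/2 = 10
Σk³ = 10² = 100

Σk³ = 100


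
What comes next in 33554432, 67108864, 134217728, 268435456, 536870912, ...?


Pattern: powers of 2: 2ⁿ
Terms: 33554432, 67108864, 134217728, 268435456, 536870912
Next term = 1073741824

Next term = 1073741824


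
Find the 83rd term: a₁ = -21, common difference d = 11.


aₙ = a₁ + (n-1)d
= -21 + (83-1)×11
= -21 + 902
= 881

a_83 = 881


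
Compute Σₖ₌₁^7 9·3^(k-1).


Sₙ = 9×(3^7 - 1)/(3 - 1)
= 9×(2187 - 1)/2
= 9×2186/2
= 9837

S_7 = 9837


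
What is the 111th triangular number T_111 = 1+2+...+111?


n(n+1)/2 = 111×112/2 = 12432/2 = 6216

Σk = 6216


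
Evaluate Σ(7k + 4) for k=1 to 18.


Σ(7k+4) = 7·Σk + 4·n
= 7·171 + 4·18
= 1197 + 72 = 1269

Σ = 1269


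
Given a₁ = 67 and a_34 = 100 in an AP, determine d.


d = (aₙ - a₁)/(n-1)
= (100 - 67)/(34-1)
= 33/33 = 1

d = 1


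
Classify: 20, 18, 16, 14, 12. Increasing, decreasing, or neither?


Differences: -2, -2, -2, -2
All differences < 0 → strictly DECREASING

Monotonically decreasing


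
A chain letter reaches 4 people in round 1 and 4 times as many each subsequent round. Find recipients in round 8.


aₙ = a₁·r^(n-1)
= 4×4^7
= 4×16384
= 65536

a_8 = 65536


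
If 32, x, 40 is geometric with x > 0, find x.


GM = √(32×40) = √1280 = 35.7771

GM = 35.7771


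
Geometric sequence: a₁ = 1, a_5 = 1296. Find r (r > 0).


r^(n-1) = aₙ/a₁
r^4 = 1296/1 = 1296
r = 1296^(1/4)
= ±6; taking r > 0 gives r = 6

r = 6


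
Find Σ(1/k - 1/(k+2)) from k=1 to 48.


Telescoping with gap 2: two head and two tail terms survive.
= (1 + 1/2) - (1/49 + 1/50)
= 3/2 - 1/49 - 1/50 = 1788/1225

Sum = 1788/1225


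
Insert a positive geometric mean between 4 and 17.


GM = √(4×17) = √68 = 8.2462

GM = 8.2462


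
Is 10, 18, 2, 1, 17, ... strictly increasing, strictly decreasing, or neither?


Differences: 8, -16, -1, 16
Difference at position 1 is +8 (> 0) but position 2 is -16 (< 0) — sequence both rises and falls
→ NOT monotonic

Not monotonic


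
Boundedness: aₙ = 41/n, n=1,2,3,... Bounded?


a₁ = 41, a₂ = 41/2, a₃ = 41/3, ...
0 < aₙ ≤ 41 for all n ≥ 1
Lower bound: 0, Upper bound: 41
The sequence IS bounded

Bounded (0 < aₙ ≤ 41)


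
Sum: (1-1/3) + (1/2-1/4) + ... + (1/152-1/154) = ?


Telescoping with gap 2: two head and two tail terms survive.
= (1 + 1/2) - (1/153 + 1/154)
= 3/2 - 1/153 - 1/154 = 17518/11781

Sum = 17518/11781


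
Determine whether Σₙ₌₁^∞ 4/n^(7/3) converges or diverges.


p-series test: Σ c/n^p converges if p > 1, diverges if p ≤ 1 (constant c > 0 doesn't affect convergence).
p = 7/3
7/3 > 1 → CONVERGES

Converges (p = 7/3 > 1)


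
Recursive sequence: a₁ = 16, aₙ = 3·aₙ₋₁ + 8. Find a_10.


Computing step by step:
a_1 = 16
a_2 = 56
a_3 = 176
a_4 = 536
a_5 = 1616
a_6 = 4856
a_7 = 14576
a_8 = 43736
a_9 = 131216
a_10 = 393656


a_10 = 393656


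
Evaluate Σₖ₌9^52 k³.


Σₖ₌9^52 k³ = [52·53/2]² − [8·9/2]²
= 1898884 − 1296 = 1897588

Σk³ = 1897588


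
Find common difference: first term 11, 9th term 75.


d = (aₙ - a₁)/(n-1)
= (75 - 11)/(9-1)
= 64/8 = 8

d = 8


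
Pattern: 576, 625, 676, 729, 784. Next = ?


Pattern: perfect squares: n²
Terms: 576, 625, 676, 729, 784
Next term = 841

Next term = 841


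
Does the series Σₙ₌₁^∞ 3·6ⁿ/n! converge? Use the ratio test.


aₙ = 3·6^n/n!
a_{n+1}/aₙ = 6^(n+1)/(n+1)! × n!/6^n  (constant 3 cancels)
= 6/(n+1)
L = lim(n→∞) 6/(n+1) = 0
L < 1 → series CONVERGES

Converges (ratio test: L = 0 < 1)


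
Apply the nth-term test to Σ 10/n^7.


lim(n→∞) 10/n^7 = 0
lim aₙ = 0 → nth-term test is INCONCLUSIVE
(Need other tests; this is actually a convergent p-series with p=7 > 1)

Inconclusive (lim aₙ = 0; need another test)


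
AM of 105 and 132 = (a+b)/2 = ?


AM = (105 + 132)/2 = 237/2 = 118.5

AM = 118.5


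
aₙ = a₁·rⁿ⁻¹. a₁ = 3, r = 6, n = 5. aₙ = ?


aₙ = a₁·r^(n-1)
= 3×6^4
= 3×1296
= 3888

a_5 = 3888


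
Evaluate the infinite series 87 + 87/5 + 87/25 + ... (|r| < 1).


S∞ = a₁/(1-r) = 87/(1 - 1/5)
= 87/(4/5)
= 435/4

S∞ = 435/4


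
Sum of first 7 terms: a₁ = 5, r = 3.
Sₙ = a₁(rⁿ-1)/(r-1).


Sₙ = 5×(3^7 - 1)/(3 - 1)
= 5×(2187 - 1)/2
= 5×2186/2
= 5465

S_7 = 5465


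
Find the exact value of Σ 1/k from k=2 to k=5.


Σₖ₌2^5 1/k = 1/2 + 1/3 + 1/4 + 1/5
= 77/60
≈ 1.2833

Sum = 77/60 ≈ 1.2833


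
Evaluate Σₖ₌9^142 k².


Σₖ₌9^142 k² = Σₖ₌₁^142 k² − Σₖ₌₁^8 k²
= 142·143·285/6 − 8·9·17/6
= 964535 − 204 = 964331

Σk² = 964331


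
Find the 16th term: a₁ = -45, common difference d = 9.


aₙ = a₁ + (n-1)d
= -45 + (16-1)×9
= -45 + 135
= 90

a_16 = 90


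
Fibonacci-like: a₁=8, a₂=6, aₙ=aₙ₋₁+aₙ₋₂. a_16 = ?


Computing iteratively: 8, 6, 14, 20, 34, 54, 88, 142, 230, 372, 602, 974, ...
a_16 = 6676

a_16 = 6676


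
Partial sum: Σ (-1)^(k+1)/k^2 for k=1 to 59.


S = 1 - 1/4 + 1/9 - 1/16 + 1/25 - 1/36 + 1/49 - 1/64 ± ...
= 0.8226
(Full series converges to +π²/12 ≈ +0.8225)

S_59 = 0.8226


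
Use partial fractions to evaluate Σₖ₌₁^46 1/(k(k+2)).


1/(k(k+2)) = (1/2)·(1/k - 1/(k+2)) (partial fractions)
Telescoping: Σ = (1/2)·(1 + 1/2 - 1/47 - 1/48) = 3289/4512

Sum = 3289/4512


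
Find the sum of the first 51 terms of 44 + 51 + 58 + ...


aₙ = 44 + (51-1)×7 = 394
Sₙ = n(a₁+aₙ)/2 = 51×(44+394)/2
= 51×438/2 = 11169

S_51 = 11169


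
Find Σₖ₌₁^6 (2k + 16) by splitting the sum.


Σ(2k+16) = 2·Σk + 16·n
= 2·21 + 16·6
= 42 + 96 = 138

Σ = 138


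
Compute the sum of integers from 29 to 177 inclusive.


Σₖ₌29^177 k = Σₖ₌₁^177 k − Σₖ₌₁^28 k
= 177·178/2 − 28·29/2
= 15753 − 406 = 15347

Σk = 15347


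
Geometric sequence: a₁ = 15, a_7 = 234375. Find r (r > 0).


r^(n-1) = aₙ/a₁
r^6 = 234375/15 = 15625
r = 15625^(1/6)
= ±5; taking r > 0 gives r = 5

r = 5


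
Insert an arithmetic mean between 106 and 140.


AM = (106 + 140)/2 = 246/2 = 123

AM = 123


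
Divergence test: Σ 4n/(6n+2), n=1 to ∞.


lim(n→∞) 4n/(6n+2) = 4/6 = 2/3  (divide numerator and denominator by n)
lim aₙ = 2/3 ≠ 0 → series DIVERGES

Diverges (lim aₙ = 2/3 ≠ 0)


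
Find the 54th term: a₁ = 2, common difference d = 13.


aₙ = a₁ + (n-1)d
= 2 + (54-1)×13
= 2 + 689
= 691

a_54 = 691


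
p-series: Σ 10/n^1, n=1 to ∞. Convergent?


p-series test: Σ c/n^p converges if p > 1, diverges if p ≤ 1 (constant c > 0 doesn't affect convergence).
p = 1
1 ≤ 1 → DIVERGES

Diverges (p = 1 ≤ 1)


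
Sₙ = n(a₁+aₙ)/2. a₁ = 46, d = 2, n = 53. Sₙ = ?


aₙ = 46 + (53-1)×2 = 150
Sₙ = n(a₁+aₙ)/2 = 53×(46+150)/2
= 53×196/2 = 5194

S_53 = 5194


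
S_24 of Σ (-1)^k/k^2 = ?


S = -1 + 1/4 - 1/9 + 1/16 - 1/25 + 1/36 - 1/49 + 1/64 ± ...
= -0.8216
(Full series converges to -π²/12 ≈ -0.8225)

S_24 = -0.8216


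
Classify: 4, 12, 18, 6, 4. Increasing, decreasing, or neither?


Differences: 8, 6, -12, -2
Difference at position 1 is +8 (> 0) but position 3 is -12 (< 0) — sequence both rises and falls
→ NOT monotonic

Not monotonic


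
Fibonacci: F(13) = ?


Fibonacci sequence: 1, 1, 2, 3, 5, 8, 13, 21, 34, 55, 89, ...
F(13) = 233

F(13) = 233


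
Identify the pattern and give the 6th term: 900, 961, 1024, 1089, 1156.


Pattern: perfect squares: n²
Terms: 900, 961, 1024, 1089, 1156
Next term = 1225

Next term = 1225


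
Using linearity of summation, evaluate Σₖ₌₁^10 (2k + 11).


Σ(2k+11) = 2·Σk + 11·n
= 2·55 + 11·10
= 110 + 110 = 220

Σ = 220


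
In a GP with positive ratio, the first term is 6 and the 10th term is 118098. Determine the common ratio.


r^(n-1) = aₙ/a₁
r^9 = 118098/6 = 19683
r = 19683^(1/9)
= 3

r = 3


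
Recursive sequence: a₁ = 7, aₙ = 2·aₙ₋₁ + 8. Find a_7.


Computing step by step:
a_1 = 7
a_2 = 22
a_3 = 52
a_4 = 112
a_5 = 232
a_6 = 472
a_7 = 952


a_7 = 952


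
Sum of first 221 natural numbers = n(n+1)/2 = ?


n(n+1)/2 = 221×222/2 = 49062/2 = 24531

Σk = 24531


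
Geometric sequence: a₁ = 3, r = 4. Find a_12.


aₙ = a₁·r^(n-1)
= 3×4^11
= 3×4194304
= 12582912

a_12 = 12582912


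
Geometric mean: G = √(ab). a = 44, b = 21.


GM = √(44×21) = √924 = 30.3974

GM = 30.3974


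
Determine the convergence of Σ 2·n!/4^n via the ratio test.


aₙ = 2·n!/4^n
a_{n+1}/aₙ = (n+1)!/4^(n+1) × 4^n/n!  (constant 2 cancels)
= (n+1)/4
L = lim(n→∞) (n+1)/4 = ∞
L > 1 → series DIVERGES

Diverges (ratio test: L = ∞ > 1)


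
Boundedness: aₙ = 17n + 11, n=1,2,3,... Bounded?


aₙ = 17n + 11 → as n→∞, aₙ→∞
No finite upper bound exists
The sequence is UNBOUNDED

Unbounded (aₙ → ∞ as n → ∞)


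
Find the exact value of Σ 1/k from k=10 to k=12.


Σₖ₌10^12 1/k = 1/10 + 1/11 + 1/12
= 181/660
≈ 0.2742

Sum = 181/660 ≈ 0.2742


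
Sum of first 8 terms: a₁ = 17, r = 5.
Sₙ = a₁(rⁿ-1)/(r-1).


Sₙ = 17×(5^8 - 1)/(5 - 1)
= 17×(390625 - 1)/4
= 17×390624/4
= 1660152

S_8 = 1660152


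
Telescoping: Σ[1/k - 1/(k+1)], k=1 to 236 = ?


Telescoping: adjacent terms cancel.
= 1/1 - 1/237
= 1 - 1/237 = 236/237

Sum = 236/237


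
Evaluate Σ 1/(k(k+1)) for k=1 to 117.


1/(k(k+1)) = 1/k - 1/(k+1) (partial fractions)
Telescoping: Σ = 1 - 1/118 = 117/118

Sum = 117/118


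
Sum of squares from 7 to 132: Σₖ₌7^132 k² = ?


Σₖ₌7^132 k² = Σₖ₌₁^132 k² − Σₖ₌₁^6 k²
= 132·133·265/6 − 6·7·13/6
= 775390 − 91 = 775299

Σk² = 775299


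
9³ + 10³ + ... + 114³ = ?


Σₖ₌9^114 k³ = [114·115/2]² − [8·9/2]²
= 42968025 − 1296 = 42966729

Σk³ = 42966729


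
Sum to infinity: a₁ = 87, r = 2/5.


S∞ = a₁/(1-r) = 87/(1 - 2/5)
= 87/(3/5)
= 145

S∞ = 145


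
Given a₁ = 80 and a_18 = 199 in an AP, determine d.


d = (aₙ - a₁)/(n-1)
= (199 - 80)/(18-1)
= 119/17 = 7

d = 7


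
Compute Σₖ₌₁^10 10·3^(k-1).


Sₙ = 10×(3^10 - 1)/(3 - 1)
= 10×(59049 - 1)/2
= 10×59048/2
= 295240

S_10 = 295240


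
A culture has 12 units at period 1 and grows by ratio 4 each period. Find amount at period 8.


aₙ = a₁·r^(n-1)
= 12×4^7
= 12×16384
= 196608

a_8 = 196608


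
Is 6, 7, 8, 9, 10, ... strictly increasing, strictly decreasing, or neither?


Differences: 1, 1, 1, 1
All differences > 0 → strictly INCREASING

Monotonically increasing


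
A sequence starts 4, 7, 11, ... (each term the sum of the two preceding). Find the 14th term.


Computing iteratively: 4, 7, 11, 18, 29, 47, 76, 123, 199, 322, 521, 843, ...
a_14 = 2207

a_14 = 2207


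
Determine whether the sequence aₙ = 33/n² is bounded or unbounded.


a₁ = 33, a₂ = 33/4, a₃ = 33/9, ...
0 < aₙ ≤ 33 for all n ≥ 1
The sequence IS bounded

Bounded (0 < aₙ ≤ 33)


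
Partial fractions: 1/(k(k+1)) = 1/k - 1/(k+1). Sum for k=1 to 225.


1/(k(k+1)) = 1/k - 1/(k+1) (partial fractions)
Telescoping: Σ = 1 - 1/226 = 225/226

Sum = 225/226


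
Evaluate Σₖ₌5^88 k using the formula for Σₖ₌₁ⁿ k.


Σₖ₌5^88 k = Σₖ₌₁^88 k − Σₖ₌₁^4 k
= 88·89/2 − 4·5/2
= 3916 − 10 = 3906

Σk = 3906


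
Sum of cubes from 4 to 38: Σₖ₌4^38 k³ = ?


Σₖ₌4^38 k³ = [38·39/2]² − [3·4/2]²
= 549081 − 36 = 549045

Σk³ = 549045


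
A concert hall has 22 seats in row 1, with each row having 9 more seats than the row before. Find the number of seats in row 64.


aₙ = a₁ + (n-1)d
= 22 + (64-1)×9
= 22 + 567
= 589

a_64 = 589


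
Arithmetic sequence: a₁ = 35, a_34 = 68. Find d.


d = (aₙ - a₁)/(n-1)
= (68 - 35)/(34-1)
= 33/33 = 1

d = 1


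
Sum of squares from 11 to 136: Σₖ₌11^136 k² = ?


Σₖ₌11^136 k² = Σₖ₌₁^136 k² − Σₖ₌₁^10 k²
= 136·137·273/6 − 10·11·21/6
= 847756 − 385 = 847371

Σk² = 847371


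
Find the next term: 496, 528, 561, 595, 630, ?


Pattern: triangular numbers: n(n+1)/2
Terms: 496, 528, 561, 595, 630
Next term = 666

Next term = 666


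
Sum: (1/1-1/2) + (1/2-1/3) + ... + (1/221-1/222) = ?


Telescoping: adjacent terms cancel.
= 1/1 - 1/222
= 1 - 1/222 = 221/222

Sum = 221/222


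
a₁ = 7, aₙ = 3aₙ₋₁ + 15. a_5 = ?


Computing step by step:
a_1 = 7
a_2 = 36
a_3 = 123
a_4 = 384
a_5 = 1167


a_5 = 1167


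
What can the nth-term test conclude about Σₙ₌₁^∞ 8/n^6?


lim(n→∞) 8/n^6 = 0
lim aₙ = 0 → nth-term test is INCONCLUSIVE
(Need other tests; this is actually a convergent p-series with p=6 > 1)

Inconclusive (lim aₙ = 0; need another test)


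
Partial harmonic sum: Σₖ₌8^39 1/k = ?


Σₖ₌8^39 1/k = 1/8 + 1/9 + 1/10 + ... + 1/39
= 115232869018999/69388720221600
≈ 1.6607

Sum = 115232869018999/69388720221600 ≈ 1.6607


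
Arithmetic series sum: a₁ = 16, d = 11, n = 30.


aₙ = 16 + (30-1)×11 = 335
Sₙ = n(a₁+aₙ)/2 = 30×(16+335)/2
= 30×351/2 = 5265

S_30 = 5265


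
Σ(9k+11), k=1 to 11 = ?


Σ(9k+11) = 9·Σk + 11·n
= 9·66 + 11·11
= 594 + 121 = 715

Σ = 715


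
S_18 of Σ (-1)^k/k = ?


S = -1 + 1/2 - 1/3 + 1/4 - 1/5 + 1/6 - 1/7 + 1/8 ± ...
= -0.6661
(Full series converges to -ln(2) ≈ -0.6931)

S_18 = -0.6661


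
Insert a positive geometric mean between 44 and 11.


GM = √(44×11) = √484 = 22

GM = 22


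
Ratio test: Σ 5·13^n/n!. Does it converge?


aₙ = 5·13^n/n!
a_{n+1}/aₙ = 13^(n+1)/(n+1)! × n!/13^n  (constant 5 cancels)
= 13/(n+1)
L = lim(n→∞) 13/(n+1) = 0
L < 1 → series CONVERGES

Converges (ratio test: L = 0 < 1)


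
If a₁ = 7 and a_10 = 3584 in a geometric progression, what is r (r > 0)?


r^(n-1) = aₙ/a₁
r^9 = 3584/7 = 512
r = 512^(1/9)
= 2

r = 2


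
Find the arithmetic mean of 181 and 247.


AM = (181 + 247)/2 = 428/2 = 214

AM = 214


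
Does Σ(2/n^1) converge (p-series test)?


p-series test: Σ c/n^p converges if p > 1, diverges if p ≤ 1 (constant c > 0 doesn't affect convergence).
p = 1
1 ≤ 1 → DIVERGES

Diverges (p = 1 ≤ 1)


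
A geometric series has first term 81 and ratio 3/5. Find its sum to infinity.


S∞ = a₁/(1-r) = 81/(1 - 3/5)
= 81/(2/5)
= 405/2

S∞ = 405/2


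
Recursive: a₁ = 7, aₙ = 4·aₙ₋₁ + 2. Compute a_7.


Computing step by step:
a_1 = 7
a_2 = 30
a_3 = 122
a_4 = 490
a_5 = 1962
a_6 = 7850
a_7 = 31402


a_7 = 31402


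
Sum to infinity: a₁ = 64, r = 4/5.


S∞ = a₁/(1-r) = 64/(1 - 4/5)
= 64/(1/5)
= 320

S∞ = 320


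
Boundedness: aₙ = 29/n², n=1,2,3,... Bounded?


a₁ = 29, a₂ = 29/4, a₃ = 29/9, ...
0 < aₙ ≤ 29 for all n ≥ 1
The sequence IS bounded

Bounded (0 < aₙ ≤ 29)


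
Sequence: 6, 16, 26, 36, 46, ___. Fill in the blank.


Pattern: arithmetic (d=10)
Terms: 6, 16, 26, 36, 46
Next term = 56

Next term = 56


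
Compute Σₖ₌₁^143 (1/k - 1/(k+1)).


Telescoping: adjacent terms cancel.
= 1/1 - 1/144
= 1 - 1/144 = 143/144

Sum = 143/144
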